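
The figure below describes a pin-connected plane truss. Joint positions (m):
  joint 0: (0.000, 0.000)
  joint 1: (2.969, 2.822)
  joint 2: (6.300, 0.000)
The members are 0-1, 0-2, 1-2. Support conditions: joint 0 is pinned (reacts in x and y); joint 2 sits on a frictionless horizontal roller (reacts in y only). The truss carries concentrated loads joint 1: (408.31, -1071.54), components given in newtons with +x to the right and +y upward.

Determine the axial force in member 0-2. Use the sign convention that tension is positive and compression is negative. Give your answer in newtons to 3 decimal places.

N=3 nodes, M=3 members, R=3 reactions → 2N=6, M+R=6
member 0 (0-1): L=4.0962, (cx,cy)=(0.7248,0.6889)
member 1 (0-2): L=6.3000, (cx,cy)=(1.0000,0.0000)
member 2 (1-2): L=4.3657, (cx,cy)=(0.7630,-0.6464)
solve A·x = −loads:
  F[0-1] = -556.8860 N (compression)
  F[0-2] = +811.9536 N (tension)
  F[1-2] = -1064.1661 N (compression)
  Rx@0 = -408.3100 N
  Ry@0 = +383.6586 N
  Ry@2 = +687.8814 N

811.954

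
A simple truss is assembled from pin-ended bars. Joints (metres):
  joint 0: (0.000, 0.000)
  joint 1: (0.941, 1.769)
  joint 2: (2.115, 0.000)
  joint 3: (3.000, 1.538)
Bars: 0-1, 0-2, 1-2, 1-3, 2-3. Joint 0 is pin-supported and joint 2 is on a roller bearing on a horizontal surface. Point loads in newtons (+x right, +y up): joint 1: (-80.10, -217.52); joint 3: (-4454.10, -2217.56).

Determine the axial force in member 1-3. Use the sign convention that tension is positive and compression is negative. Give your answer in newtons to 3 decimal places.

-3004.070

N=4 nodes, M=5 members, R=3 reactions → 2N=8, M+R=8
member 0 (0-1): L=2.0037, (cx,cy)=(0.4696,0.8829)
member 1 (0-2): L=2.1150, (cx,cy)=(1.0000,0.0000)
member 2 (1-2): L=2.1231, (cx,cy)=(0.5530,-0.8332)
member 3 (1-3): L=2.0719, (cx,cy)=(0.9938,-0.1115)
member 4 (2-3): L=1.7744, (cx,cy)=(0.4987,0.8667)
solve A·x = −loads:
  F[0-1] = -2830.3185 N (compression)
  F[0-2] = -3204.9989 N (compression)
  F[1-2] = +3139.9028 N (tension)
  F[1-3] = -3004.0705 N (compression)
  F[2-3] = -2944.9006 N (compression)
  Rx@0 = +4534.2000 N
  Ry@0 = +2498.7851 N
  Ry@2 = -63.7051 N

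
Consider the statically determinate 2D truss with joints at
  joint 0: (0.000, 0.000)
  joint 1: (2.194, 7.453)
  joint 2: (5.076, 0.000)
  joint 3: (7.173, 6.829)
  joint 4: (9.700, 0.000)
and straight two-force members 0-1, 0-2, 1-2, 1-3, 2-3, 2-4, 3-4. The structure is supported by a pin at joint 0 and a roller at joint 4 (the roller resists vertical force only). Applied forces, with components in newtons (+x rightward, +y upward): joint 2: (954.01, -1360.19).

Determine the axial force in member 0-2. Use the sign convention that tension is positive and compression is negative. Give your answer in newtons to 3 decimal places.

N=5 nodes, M=7 members, R=3 reactions → 2N=10, M+R=10
member 0 (0-1): L=7.7692, (cx,cy)=(0.2824,0.9593)
member 1 (0-2): L=5.0760, (cx,cy)=(1.0000,0.0000)
member 2 (1-2): L=7.9908, (cx,cy)=(0.3607,-0.9327)
member 3 (1-3): L=5.0179, (cx,cy)=(0.9922,-0.1244)
member 4 (2-3): L=7.1437, (cx,cy)=(0.2935,0.9559)
member 5 (2-4): L=4.6240, (cx,cy)=(1.0000,0.0000)
member 6 (3-4): L=7.2815, (cx,cy)=(0.3470,-0.9378)
solve A·x = −loads:
  F[0-1] = -675.9152 N (compression)
  F[0-2] = +1144.8859 N (tension)
  F[1-2] = +757.5544 N (tension)
  F[1-3] = -467.7291 N (compression)
  F[2-3] = +683.7444 N (tension)
  F[2-4] = +263.3890 N (tension)
  F[3-4] = -758.9553 N (compression)
  Rx@0 = -954.0100 N
  Ry@0 = +648.4040 N
  Ry@4 = +711.7860 N

1144.886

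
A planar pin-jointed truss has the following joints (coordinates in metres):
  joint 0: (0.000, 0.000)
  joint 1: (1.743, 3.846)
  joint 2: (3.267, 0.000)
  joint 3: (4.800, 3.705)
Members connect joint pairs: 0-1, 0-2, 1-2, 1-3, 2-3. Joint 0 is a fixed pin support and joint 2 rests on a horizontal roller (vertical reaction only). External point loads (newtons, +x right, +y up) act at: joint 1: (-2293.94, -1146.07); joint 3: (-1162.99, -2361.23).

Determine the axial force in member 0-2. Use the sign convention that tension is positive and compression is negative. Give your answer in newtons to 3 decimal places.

N=4 nodes, M=5 members, R=3 reactions → 2N=8, M+R=8
member 0 (0-1): L=4.2225, (cx,cy)=(0.4128,0.9108)
member 1 (0-2): L=3.2670, (cx,cy)=(1.0000,0.0000)
member 2 (1-2): L=4.1369, (cx,cy)=(0.3684,-0.9297)
member 3 (1-3): L=3.0602, (cx,cy)=(0.9989,-0.0461)
member 4 (2-3): L=4.0096, (cx,cy)=(0.3823,0.9240)
solve A·x = −loads:
  F[0-1] = -3783.4150 N (compression)
  F[0-2] = -1895.1906 N (compression)
  F[1-2] = +2483.0143 N (tension)
  F[1-3] = -182.7061 N (compression)
  F[2-3] = -2564.4822 N (compression)
  Rx@0 = +3456.9300 N
  Ry@0 = +3446.0411 N
  Ry@2 = +61.2589 N

-1895.191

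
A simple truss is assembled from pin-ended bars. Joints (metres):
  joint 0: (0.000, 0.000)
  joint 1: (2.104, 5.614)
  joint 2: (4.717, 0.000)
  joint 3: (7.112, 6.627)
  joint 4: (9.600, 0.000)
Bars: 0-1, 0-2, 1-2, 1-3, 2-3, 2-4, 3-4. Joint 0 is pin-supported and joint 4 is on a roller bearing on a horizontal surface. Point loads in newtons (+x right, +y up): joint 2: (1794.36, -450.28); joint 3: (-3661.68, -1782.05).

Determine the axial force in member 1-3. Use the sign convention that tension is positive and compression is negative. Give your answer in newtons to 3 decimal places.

-2521.680

N=5 nodes, M=7 members, R=3 reactions → 2N=10, M+R=10
member 0 (0-1): L=5.9953, (cx,cy)=(0.3509,0.9364)
member 1 (0-2): L=4.7170, (cx,cy)=(1.0000,0.0000)
member 2 (1-2): L=6.1923, (cx,cy)=(0.4220,-0.9066)
member 3 (1-3): L=5.1094, (cx,cy)=(0.9801,0.1983)
member 4 (2-3): L=7.0465, (cx,cy)=(0.3399,0.9405)
member 5 (2-4): L=4.8830, (cx,cy)=(1.0000,0.0000)
member 6 (3-4): L=7.0786, (cx,cy)=(0.3515,-0.9362)
solve A·x = −loads:
  F[0-1] = -3437.1982 N (compression)
  F[0-2] = -661.0675 N (compression)
  F[1-2] = +2998.6882 N (tension)
  F[1-3] = -2521.6802 N (compression)
  F[2-3] = -2411.9439 N (compression)
  F[2-4] = -370.2733 N (compression)
  F[3-4] = +1053.4706 N (tension)
  Rx@0 = +1867.3200 N
  Ry@0 = +3218.5845 N
  Ry@4 = -986.2545 N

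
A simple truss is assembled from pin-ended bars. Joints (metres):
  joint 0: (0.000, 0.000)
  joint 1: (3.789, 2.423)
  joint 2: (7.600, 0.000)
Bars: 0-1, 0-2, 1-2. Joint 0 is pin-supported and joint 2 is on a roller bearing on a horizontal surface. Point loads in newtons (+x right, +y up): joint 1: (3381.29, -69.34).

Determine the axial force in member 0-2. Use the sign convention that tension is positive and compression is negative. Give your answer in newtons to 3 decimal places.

1749.912

N=3 nodes, M=3 members, R=3 reactions → 2N=6, M+R=6
member 0 (0-1): L=4.4975, (cx,cy)=(0.8425,0.5387)
member 1 (0-2): L=7.6000, (cx,cy)=(1.0000,0.0000)
member 2 (1-2): L=4.5160, (cx,cy)=(0.8439,-0.5365)
solve A·x = −loads:
  F[0-1] = +1936.4249 N (tension)
  F[0-2] = +1749.9116 N (tension)
  F[1-2] = -2073.6492 N (compression)
  Rx@0 = -3381.2900 N
  Ry@0 = -1043.2383 N
  Ry@2 = +1112.5783 N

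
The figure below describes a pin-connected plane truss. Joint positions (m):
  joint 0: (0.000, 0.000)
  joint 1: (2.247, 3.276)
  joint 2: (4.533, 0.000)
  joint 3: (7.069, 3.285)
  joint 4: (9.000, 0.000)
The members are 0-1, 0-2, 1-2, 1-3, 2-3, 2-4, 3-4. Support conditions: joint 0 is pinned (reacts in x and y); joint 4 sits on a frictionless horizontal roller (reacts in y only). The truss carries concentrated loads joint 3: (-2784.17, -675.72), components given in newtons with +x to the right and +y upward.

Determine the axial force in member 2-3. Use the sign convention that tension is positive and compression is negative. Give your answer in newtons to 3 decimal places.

-1463.184

N=5 nodes, M=7 members, R=3 reactions → 2N=10, M+R=10
member 0 (0-1): L=3.9726, (cx,cy)=(0.5656,0.8247)
member 1 (0-2): L=4.5330, (cx,cy)=(1.0000,0.0000)
member 2 (1-2): L=3.9947, (cx,cy)=(0.5723,-0.8201)
member 3 (1-3): L=4.8220, (cx,cy)=(1.0000,0.0019)
member 4 (2-3): L=4.1500, (cx,cy)=(0.6111,0.7916)
member 5 (2-4): L=4.4670, (cx,cy)=(1.0000,0.0000)
member 6 (3-4): L=3.8105, (cx,cy)=(0.5068,-0.8621)
solve A·x = −loads:
  F[0-1] = -1408.1000 N (compression)
  F[0-2] = -1987.7048 N (compression)
  F[1-2] = +1412.3130 N (tension)
  F[1-3] = -1604.6670 N (compression)
  F[2-3] = -1463.1842 N (compression)
  F[2-4] = -285.3774 N (compression)
  F[3-4] = +563.1453 N (tension)
  Rx@0 = +2784.1700 N
  Ry@0 = +1161.2015 N
  Ry@4 = -485.4815 N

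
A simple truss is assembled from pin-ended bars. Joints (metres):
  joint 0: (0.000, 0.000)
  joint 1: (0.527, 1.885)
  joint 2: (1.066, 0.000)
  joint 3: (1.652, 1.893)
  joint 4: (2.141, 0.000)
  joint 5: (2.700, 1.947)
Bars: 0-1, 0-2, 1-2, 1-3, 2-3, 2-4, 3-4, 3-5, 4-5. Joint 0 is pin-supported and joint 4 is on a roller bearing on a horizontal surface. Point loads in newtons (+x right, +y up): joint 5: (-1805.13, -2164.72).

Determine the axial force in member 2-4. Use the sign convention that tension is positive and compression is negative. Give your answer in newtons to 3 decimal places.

N=6 nodes, M=9 members, R=3 reactions → 2N=12, M+R=12
member 0 (0-1): L=1.9573, (cx,cy)=(0.2693,0.9631)
member 1 (0-2): L=1.0660, (cx,cy)=(1.0000,0.0000)
member 2 (1-2): L=1.9605, (cx,cy)=(0.2749,-0.9615)
member 3 (1-3): L=1.1250, (cx,cy)=(1.0000,0.0071)
member 4 (2-3): L=1.9816, (cx,cy)=(0.2957,0.9553)
member 5 (2-4): L=1.0750, (cx,cy)=(1.0000,0.0000)
member 6 (3-4): L=1.9551, (cx,cy)=(0.2501,-0.9682)
member 7 (3-5): L=1.0494, (cx,cy)=(0.9987,0.0515)
member 8 (4-5): L=2.0257, (cx,cy)=(0.2760,0.9612)
solve A·x = −loads:
  F[0-1] = -1117.6452 N (compression)
  F[0-2] = -1504.2030 N (compression)
  F[1-2] = +1115.0167 N (tension)
  F[1-3] = -607.4863 N (compression)
  F[2-3] = -1122.2424 N (compression)
  F[2-4] = -865.7933 N (compression)
  F[3-4] = +1047.7676 N (tension)
  F[3-5] = -1202.9877 N (compression)
  F[4-5] = -2187.7689 N (compression)
  Rx@0 = +1805.1300 N
  Ry@0 = +1076.3707 N
  Ry@4 = +1088.3493 N

-865.793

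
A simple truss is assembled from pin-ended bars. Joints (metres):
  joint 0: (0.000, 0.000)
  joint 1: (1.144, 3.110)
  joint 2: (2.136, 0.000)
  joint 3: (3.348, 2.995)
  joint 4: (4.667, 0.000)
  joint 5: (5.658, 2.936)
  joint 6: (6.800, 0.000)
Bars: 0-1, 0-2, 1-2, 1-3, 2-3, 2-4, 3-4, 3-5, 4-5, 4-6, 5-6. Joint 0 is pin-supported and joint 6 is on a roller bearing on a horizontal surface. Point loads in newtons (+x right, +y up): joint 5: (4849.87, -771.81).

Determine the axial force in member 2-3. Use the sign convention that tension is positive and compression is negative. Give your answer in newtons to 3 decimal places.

2196.362

N=7 nodes, M=11 members, R=3 reactions → 2N=14, M+R=14
member 0 (0-1): L=3.3137, (cx,cy)=(0.3452,0.9385)
member 1 (0-2): L=2.1360, (cx,cy)=(1.0000,0.0000)
member 2 (1-2): L=3.2644, (cx,cy)=(0.3039,-0.9527)
member 3 (1-3): L=2.2070, (cx,cy)=(0.9986,-0.0521)
member 4 (2-3): L=3.2309, (cx,cy)=(0.3751,0.9270)
member 5 (2-4): L=2.5310, (cx,cy)=(1.0000,0.0000)
member 6 (3-4): L=3.2726, (cx,cy)=(0.4030,-0.9152)
member 7 (3-5): L=2.3108, (cx,cy)=(0.9997,-0.0255)
member 8 (4-5): L=3.0987, (cx,cy)=(0.3198,0.9475)
member 9 (4-6): L=2.1330, (cx,cy)=(1.0000,0.0000)
member 10 (5-6): L=3.1503, (cx,cy)=(0.3625,-0.9320)
solve A·x = −loads:
  F[0-1] = +2093.0698 N (tension)
  F[0-2] = +4127.2799 N (tension)
  F[1-2] = -2137.0365 N (compression)
  F[1-3] = +1373.8728 N (tension)
  F[2-3] = +2196.3617 N (tension)
  F[2-4] = +2653.9576 N (tension)
  F[3-4] = -2232.8460 N (compression)
  F[3-5] = +3096.8612 N (tension)
  F[4-5] = +2156.7212 N (tension)
  F[4-6] = +1064.2825 N (tension)
  F[5-6] = -2935.8908 N (compression)
  Rx@0 = -4849.8700 N
  Ry@0 = -1964.3840 N
  Ry@6 = +2736.1940 N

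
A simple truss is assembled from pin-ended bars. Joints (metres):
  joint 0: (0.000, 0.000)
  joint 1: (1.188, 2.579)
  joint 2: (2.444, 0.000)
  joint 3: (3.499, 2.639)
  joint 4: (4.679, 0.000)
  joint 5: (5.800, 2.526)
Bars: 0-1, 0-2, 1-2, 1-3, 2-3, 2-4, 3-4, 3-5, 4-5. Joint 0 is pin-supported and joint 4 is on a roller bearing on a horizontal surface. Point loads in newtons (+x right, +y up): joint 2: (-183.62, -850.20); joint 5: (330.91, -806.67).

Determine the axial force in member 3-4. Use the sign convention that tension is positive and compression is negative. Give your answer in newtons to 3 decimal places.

-930.123

N=6 nodes, M=9 members, R=3 reactions → 2N=12, M+R=12
member 0 (0-1): L=2.8395, (cx,cy)=(0.4184,0.9083)
member 1 (0-2): L=2.4440, (cx,cy)=(1.0000,0.0000)
member 2 (1-2): L=2.8686, (cx,cy)=(0.4378,-0.8990)
member 3 (1-3): L=2.3118, (cx,cy)=(0.9997,0.0260)
member 4 (2-3): L=2.8421, (cx,cy)=(0.3712,0.9285)
member 5 (2-4): L=2.2350, (cx,cy)=(1.0000,0.0000)
member 6 (3-4): L=2.8908, (cx,cy)=(0.4082,-0.9129)
member 7 (3-5): L=2.3038, (cx,cy)=(0.9988,-0.0490)
member 8 (4-5): L=2.7636, (cx,cy)=(0.4056,0.9140)
solve A·x = −loads:
  F[0-1] = -37.6587 N (compression)
  F[0-2] = +163.0459 N (tension)
  F[1-2] = +37.1204 N (tension)
  F[1-3] = -32.0198 N (compression)
  F[2-3] = +879.6805 N (tension)
  F[2-4] = +36.3739 N (tension)
  F[3-4] = -930.1225 N (compression)
  F[3-5] = +675.0167 N (tension)
  F[4-5] = -846.3136 N (compression)
  Rx@0 = -147.2900 N
  Ry@0 = +34.2042 N
  Ry@4 = +1622.6658 N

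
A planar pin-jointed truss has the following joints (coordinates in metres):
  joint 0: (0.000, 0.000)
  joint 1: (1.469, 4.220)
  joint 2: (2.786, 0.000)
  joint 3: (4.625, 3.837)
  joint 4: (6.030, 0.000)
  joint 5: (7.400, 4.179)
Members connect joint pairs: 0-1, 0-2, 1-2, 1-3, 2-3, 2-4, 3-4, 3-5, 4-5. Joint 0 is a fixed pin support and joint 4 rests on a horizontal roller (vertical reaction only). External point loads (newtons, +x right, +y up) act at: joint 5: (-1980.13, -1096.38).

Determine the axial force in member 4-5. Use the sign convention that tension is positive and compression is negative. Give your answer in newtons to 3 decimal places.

-934.741

N=6 nodes, M=9 members, R=3 reactions → 2N=12, M+R=12
member 0 (0-1): L=4.4684, (cx,cy)=(0.3288,0.9444)
member 1 (0-2): L=2.7860, (cx,cy)=(1.0000,0.0000)
member 2 (1-2): L=4.4207, (cx,cy)=(0.2979,-0.9546)
member 3 (1-3): L=3.1792, (cx,cy)=(0.9927,-0.1205)
member 4 (2-3): L=4.2549, (cx,cy)=(0.4322,0.9018)
member 5 (2-4): L=3.2440, (cx,cy)=(1.0000,0.0000)
member 6 (3-4): L=4.0861, (cx,cy)=(0.3438,-0.9390)
member 7 (3-5): L=2.7960, (cx,cy)=(0.9925,0.1223)
member 8 (4-5): L=4.3978, (cx,cy)=(0.3115,0.9502)
solve A·x = −loads:
  F[0-1] = -1189.3120 N (compression)
  F[0-2] = -1589.1377 N (compression)
  F[1-2] = +1274.6126 N (tension)
  F[1-3] = -776.3722 N (compression)
  F[2-3] = -1349.2661 N (compression)
  F[2-4] = -626.2545 N (compression)
  F[3-4] = +974.4706 N (tension)
  F[3-5] = -1701.7204 N (compression)
  F[4-5] = -934.7415 N (compression)
  Rx@0 = +1980.1300 N
  Ry@0 = +1123.2044 N
  Ry@4 = -26.8244 N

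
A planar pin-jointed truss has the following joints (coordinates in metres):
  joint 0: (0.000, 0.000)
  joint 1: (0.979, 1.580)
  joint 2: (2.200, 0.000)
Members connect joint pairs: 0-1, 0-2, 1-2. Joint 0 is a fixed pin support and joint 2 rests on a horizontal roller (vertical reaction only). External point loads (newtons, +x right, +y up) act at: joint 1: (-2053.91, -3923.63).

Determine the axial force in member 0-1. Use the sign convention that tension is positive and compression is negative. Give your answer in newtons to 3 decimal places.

-4297.050

N=3 nodes, M=3 members, R=3 reactions → 2N=6, M+R=6
member 0 (0-1): L=1.8587, (cx,cy)=(0.5267,0.8500)
member 1 (0-2): L=2.2000, (cx,cy)=(1.0000,0.0000)
member 2 (1-2): L=1.9968, (cx,cy)=(0.6115,-0.7913)
solve A·x = −loads:
  F[0-1] = -4297.0500 N (compression)
  F[0-2] = +209.3741 N (tension)
  F[1-2] = -342.4077 N (compression)
  Rx@0 = +2053.9100 N
  Ry@0 = +3652.6955 N
  Ry@2 = +270.9345 N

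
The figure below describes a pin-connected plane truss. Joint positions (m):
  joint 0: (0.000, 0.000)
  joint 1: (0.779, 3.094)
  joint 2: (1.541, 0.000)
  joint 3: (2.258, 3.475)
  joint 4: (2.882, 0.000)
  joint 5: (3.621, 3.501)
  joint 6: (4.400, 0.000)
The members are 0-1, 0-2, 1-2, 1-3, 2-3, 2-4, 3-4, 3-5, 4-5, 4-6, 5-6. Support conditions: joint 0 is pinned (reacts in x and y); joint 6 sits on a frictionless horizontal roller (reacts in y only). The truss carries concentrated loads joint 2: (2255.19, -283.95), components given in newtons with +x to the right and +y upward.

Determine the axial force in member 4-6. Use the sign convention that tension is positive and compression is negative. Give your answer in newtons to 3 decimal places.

22.128

N=7 nodes, M=11 members, R=3 reactions → 2N=14, M+R=14
member 0 (0-1): L=3.1906, (cx,cy)=(0.2442,0.9697)
member 1 (0-2): L=1.5410, (cx,cy)=(1.0000,0.0000)
member 2 (1-2): L=3.1865, (cx,cy)=(0.2391,-0.9710)
member 3 (1-3): L=1.5273, (cx,cy)=(0.9684,0.2495)
member 4 (2-3): L=3.5482, (cx,cy)=(0.2021,0.9794)
member 5 (2-4): L=1.3410, (cx,cy)=(1.0000,0.0000)
member 6 (3-4): L=3.5306, (cx,cy)=(0.1767,-0.9843)
member 7 (3-5): L=1.3632, (cx,cy)=(0.9998,0.0191)
member 8 (4-5): L=3.5781, (cx,cy)=(0.2065,0.9784)
member 9 (4-6): L=1.5180, (cx,cy)=(1.0000,0.0000)
member 10 (5-6): L=3.5866, (cx,cy)=(0.2172,-0.9761)
solve A·x = −loads:
  F[0-1] = -190.2611 N (compression)
  F[0-2] = +2301.6437 N (tension)
  F[1-2] = +167.0908 N (tension)
  F[1-3] = -89.2325 N (compression)
  F[2-3] = +124.2709 N (tension)
  F[2-4] = +61.2994 N (tension)
  F[3-4] = -101.8767 N (compression)
  F[3-5] = -43.3015 N (compression)
  F[4-5] = +102.4824 N (tension)
  F[4-6] = +22.1277 N (tension)
  F[5-6] = -101.8791 N (compression)
  Rx@0 = -2255.1900 N
  Ry@0 = +184.5030 N
  Ry@6 = +99.4470 N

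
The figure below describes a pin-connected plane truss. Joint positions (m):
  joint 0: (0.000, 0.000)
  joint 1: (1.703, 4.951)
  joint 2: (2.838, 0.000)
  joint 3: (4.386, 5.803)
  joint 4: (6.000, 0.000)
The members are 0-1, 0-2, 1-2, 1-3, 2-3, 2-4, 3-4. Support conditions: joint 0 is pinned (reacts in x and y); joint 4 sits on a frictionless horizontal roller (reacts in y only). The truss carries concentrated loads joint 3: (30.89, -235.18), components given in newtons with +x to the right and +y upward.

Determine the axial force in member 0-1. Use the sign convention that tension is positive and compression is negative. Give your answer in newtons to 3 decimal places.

-35.308

N=5 nodes, M=7 members, R=3 reactions → 2N=10, M+R=10
member 0 (0-1): L=5.2357, (cx,cy)=(0.3253,0.9456)
member 1 (0-2): L=2.8380, (cx,cy)=(1.0000,0.0000)
member 2 (1-2): L=5.0794, (cx,cy)=(0.2235,-0.9747)
member 3 (1-3): L=2.8150, (cx,cy)=(0.9531,0.3027)
member 4 (2-3): L=6.0059, (cx,cy)=(0.2577,0.9662)
member 5 (2-4): L=3.1620, (cx,cy)=(1.0000,0.0000)
member 6 (3-4): L=6.0233, (cx,cy)=(0.2680,-0.9634)
solve A·x = −loads:
  F[0-1] = -35.3076 N (compression)
  F[0-2] = +42.3744 N (tension)
  F[1-2] = +28.4417 N (tension)
  F[1-3] = -18.7176 N (compression)
  F[2-3] = -28.6920 N (compression)
  F[2-4] = +56.1249 N (tension)
  F[3-4] = -209.4521 N (compression)
  Rx@0 = -30.8900 N
  Ry@0 = +33.3876 N
  Ry@4 = +201.7924 N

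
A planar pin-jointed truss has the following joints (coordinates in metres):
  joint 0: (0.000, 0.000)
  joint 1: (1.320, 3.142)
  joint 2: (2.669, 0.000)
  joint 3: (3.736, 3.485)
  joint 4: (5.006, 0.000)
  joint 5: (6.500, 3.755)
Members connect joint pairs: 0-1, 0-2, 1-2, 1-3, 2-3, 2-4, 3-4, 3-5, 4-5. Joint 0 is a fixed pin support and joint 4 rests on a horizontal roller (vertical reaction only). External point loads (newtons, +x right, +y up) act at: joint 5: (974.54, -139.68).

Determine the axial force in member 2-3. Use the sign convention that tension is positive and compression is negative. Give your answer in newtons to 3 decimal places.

716.238

N=6 nodes, M=9 members, R=3 reactions → 2N=12, M+R=12
member 0 (0-1): L=3.4080, (cx,cy)=(0.3873,0.9219)
member 1 (0-2): L=2.6690, (cx,cy)=(1.0000,0.0000)
member 2 (1-2): L=3.4194, (cx,cy)=(0.3945,-0.9189)
member 3 (1-3): L=2.4402, (cx,cy)=(0.9901,0.1406)
member 4 (2-3): L=3.6447, (cx,cy)=(0.2928,0.9562)
member 5 (2-4): L=2.3370, (cx,cy)=(1.0000,0.0000)
member 6 (3-4): L=3.7092, (cx,cy)=(0.3424,-0.9396)
member 7 (3-5): L=2.7772, (cx,cy)=(0.9953,0.0972)
member 8 (4-5): L=4.0413, (cx,cy)=(0.3697,0.9292)
solve A·x = −loads:
  F[0-1] = +838.1077 N (tension)
  F[0-2] = +649.9222 N (tension)
  F[1-2] = -745.3117 N (compression)
  F[1-3] = +624.8612 N (tension)
  F[2-3] = +716.2380 N (tension)
  F[2-4] = +146.2000 N (tension)
  F[3-4] = -710.9663 N (compression)
  F[3-5] = +1076.8709 N (tension)
  F[4-5] = -263.0073 N (compression)
  Rx@0 = -974.5400 N
  Ry@0 = -772.6887 N
  Ry@4 = +912.3687 N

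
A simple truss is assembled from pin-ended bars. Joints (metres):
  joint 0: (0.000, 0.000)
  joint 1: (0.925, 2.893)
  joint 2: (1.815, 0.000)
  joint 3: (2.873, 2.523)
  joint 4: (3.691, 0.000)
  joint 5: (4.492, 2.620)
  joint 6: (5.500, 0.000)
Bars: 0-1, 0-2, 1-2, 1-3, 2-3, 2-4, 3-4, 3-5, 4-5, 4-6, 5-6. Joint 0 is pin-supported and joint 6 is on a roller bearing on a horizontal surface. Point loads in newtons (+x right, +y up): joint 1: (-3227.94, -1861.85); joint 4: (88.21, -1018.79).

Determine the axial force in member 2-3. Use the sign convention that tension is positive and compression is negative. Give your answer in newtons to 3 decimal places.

-1525.102

N=7 nodes, M=11 members, R=3 reactions → 2N=14, M+R=14
member 0 (0-1): L=3.0373, (cx,cy)=(0.3045,0.9525)
member 1 (0-2): L=1.8150, (cx,cy)=(1.0000,0.0000)
member 2 (1-2): L=3.0268, (cx,cy)=(0.2940,-0.9558)
member 3 (1-3): L=1.9828, (cx,cy)=(0.9824,-0.1866)
member 4 (2-3): L=2.7359, (cx,cy)=(0.3867,0.9222)
member 5 (2-4): L=1.8760, (cx,cy)=(1.0000,0.0000)
member 6 (3-4): L=2.6523, (cx,cy)=(0.3084,-0.9513)
member 7 (3-5): L=1.6219, (cx,cy)=(0.9982,0.0598)
member 8 (4-5): L=2.7397, (cx,cy)=(0.2924,0.9563)
member 9 (4-6): L=1.8090, (cx,cy)=(1.0000,0.0000)
member 10 (5-6): L=2.8072, (cx,cy)=(0.3591,-0.9333)
solve A·x = −loads:
  F[0-1] = -3760.3345 N (compression)
  F[0-2] = -1994.5249 N (compression)
  F[1-2] = +1471.4973 N (tension)
  F[1-3] = +1679.5572 N (tension)
  F[2-3] = -1525.1024 N (compression)
  F[2-4] = -972.0642 N (compression)
  F[3-4] = +1839.0477 N (tension)
  F[3-5] = +493.9731 N (tension)
  F[4-5] = -763.9907 N (compression)
  F[4-6] = -269.7233 N (compression)
  F[5-6] = +751.1623 N (tension)
  Rx@0 = +3139.7300 N
  Ry@0 = +3581.7064 N
  Ry@6 = -701.0664 N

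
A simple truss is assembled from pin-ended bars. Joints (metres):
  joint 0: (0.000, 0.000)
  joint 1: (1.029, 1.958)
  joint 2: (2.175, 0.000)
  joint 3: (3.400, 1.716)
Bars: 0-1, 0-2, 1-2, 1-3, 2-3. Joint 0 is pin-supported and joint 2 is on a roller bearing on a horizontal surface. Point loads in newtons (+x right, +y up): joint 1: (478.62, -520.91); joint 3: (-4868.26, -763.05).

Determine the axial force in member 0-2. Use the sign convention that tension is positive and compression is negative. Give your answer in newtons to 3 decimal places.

N=4 nodes, M=5 members, R=3 reactions → 2N=8, M+R=8
member 0 (0-1): L=2.2119, (cx,cy)=(0.4652,0.8852)
member 1 (0-2): L=2.1750, (cx,cy)=(1.0000,0.0000)
member 2 (1-2): L=2.2687, (cx,cy)=(0.5051,-0.8630)
member 3 (1-3): L=2.3833, (cx,cy)=(0.9948,-0.1015)
member 4 (2-3): L=2.1084, (cx,cy)=(0.5810,0.8139)
solve A·x = −loads:
  F[0-1] = -3676.8121 N (compression)
  F[0-2] = -2679.1650 N (compression)
  F[1-2] = +3644.2383 N (tension)
  F[1-3] = -4050.8500 N (compression)
  F[2-3] = -1442.9031 N (compression)
  Rx@0 = +4389.6400 N
  Ry@0 = +3254.7231 N
  Ry@2 = -1970.7631 N

-2679.165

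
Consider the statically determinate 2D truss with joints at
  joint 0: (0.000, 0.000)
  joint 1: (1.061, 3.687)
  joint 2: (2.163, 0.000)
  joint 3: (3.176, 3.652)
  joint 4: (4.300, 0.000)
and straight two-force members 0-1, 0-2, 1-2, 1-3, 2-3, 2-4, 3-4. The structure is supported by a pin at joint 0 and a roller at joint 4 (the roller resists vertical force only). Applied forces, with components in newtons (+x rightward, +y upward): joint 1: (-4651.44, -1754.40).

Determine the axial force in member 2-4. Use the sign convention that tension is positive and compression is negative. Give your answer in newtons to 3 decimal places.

N=5 nodes, M=7 members, R=3 reactions → 2N=10, M+R=10
member 0 (0-1): L=3.8366, (cx,cy)=(0.2765,0.9610)
member 1 (0-2): L=2.1630, (cx,cy)=(1.0000,0.0000)
member 2 (1-2): L=3.8482, (cx,cy)=(0.2864,-0.9581)
member 3 (1-3): L=2.1153, (cx,cy)=(0.9999,-0.0165)
member 4 (2-3): L=3.7899, (cx,cy)=(0.2673,0.9636)
member 5 (2-4): L=2.1370, (cx,cy)=(1.0000,0.0000)
member 6 (3-4): L=3.8211, (cx,cy)=(0.2942,-0.9558)
solve A·x = −loads:
  F[0-1] = -5525.3343 N (compression)
  F[0-2] = -3123.4356 N (compression)
  F[1-2] = +3675.0961 N (tension)
  F[1-3] = +2071.2809 N (tension)
  F[2-3] = -3654.1310 N (compression)
  F[2-4] = -1094.2846 N (compression)
  F[3-4] = +3720.0394 N (tension)
  Rx@0 = +4651.4400 N
  Ry@0 = +5309.8514 N
  Ry@4 = -3555.4514 N

-1094.285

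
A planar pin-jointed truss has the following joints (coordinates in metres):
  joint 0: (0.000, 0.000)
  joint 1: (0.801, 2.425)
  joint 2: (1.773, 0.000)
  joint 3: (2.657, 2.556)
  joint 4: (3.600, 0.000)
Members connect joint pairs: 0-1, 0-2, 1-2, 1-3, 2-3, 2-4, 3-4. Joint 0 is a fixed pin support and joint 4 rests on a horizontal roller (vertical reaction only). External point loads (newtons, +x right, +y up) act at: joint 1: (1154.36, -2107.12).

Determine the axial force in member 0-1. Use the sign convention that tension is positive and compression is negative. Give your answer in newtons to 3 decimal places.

-906.434

N=5 nodes, M=7 members, R=3 reactions → 2N=10, M+R=10
member 0 (0-1): L=2.5539, (cx,cy)=(0.3136,0.9495)
member 1 (0-2): L=1.7730, (cx,cy)=(1.0000,0.0000)
member 2 (1-2): L=2.6125, (cx,cy)=(0.3721,-0.9282)
member 3 (1-3): L=1.8606, (cx,cy)=(0.9975,0.0704)
member 4 (2-3): L=2.7046, (cx,cy)=(0.3269,0.9451)
member 5 (2-4): L=1.8270, (cx,cy)=(1.0000,0.0000)
member 6 (3-4): L=2.7244, (cx,cy)=(0.3461,-0.9382)
solve A·x = −loads:
  F[0-1] = -906.4336 N (compression)
  F[0-2] = +1438.6559 N (tension)
  F[1-2] = -1412.2638 N (compression)
  F[1-3] = -915.4943 N (compression)
  F[2-3] = +1387.0670 N (tension)
  F[2-4] = +459.8505 N (tension)
  F[3-4] = -1328.5462 N (compression)
  Rx@0 = -1154.3600 N
  Ry@0 = +860.6961 N
  Ry@4 = +1246.4239 N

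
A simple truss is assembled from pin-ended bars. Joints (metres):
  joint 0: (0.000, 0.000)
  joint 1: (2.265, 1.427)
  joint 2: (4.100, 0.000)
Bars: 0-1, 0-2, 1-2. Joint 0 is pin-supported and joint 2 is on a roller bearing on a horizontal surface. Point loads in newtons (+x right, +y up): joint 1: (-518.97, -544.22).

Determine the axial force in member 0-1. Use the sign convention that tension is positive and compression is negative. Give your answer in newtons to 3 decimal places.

-795.793

N=3 nodes, M=3 members, R=3 reactions → 2N=6, M+R=6
member 0 (0-1): L=2.6770, (cx,cy)=(0.8461,0.5331)
member 1 (0-2): L=4.1000, (cx,cy)=(1.0000,0.0000)
member 2 (1-2): L=2.3246, (cx,cy)=(0.7894,-0.6139)
solve A·x = −loads:
  F[0-1] = -795.7934 N (compression)
  F[0-2] = +154.3374 N (tension)
  F[1-2] = -195.5126 N (compression)
  Rx@0 = +518.9700 N
  Ry@0 = +424.1985 N
  Ry@2 = +120.0215 N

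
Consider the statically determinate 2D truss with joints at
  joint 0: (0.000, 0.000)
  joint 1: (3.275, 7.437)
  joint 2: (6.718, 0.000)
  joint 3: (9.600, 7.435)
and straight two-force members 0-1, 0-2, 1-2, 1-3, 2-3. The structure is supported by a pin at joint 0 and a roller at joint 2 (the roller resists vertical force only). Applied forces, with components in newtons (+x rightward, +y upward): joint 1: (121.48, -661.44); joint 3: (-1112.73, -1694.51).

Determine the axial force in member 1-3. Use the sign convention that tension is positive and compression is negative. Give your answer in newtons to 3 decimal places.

N=4 nodes, M=5 members, R=3 reactions → 2N=8, M+R=8
member 0 (0-1): L=8.1262, (cx,cy)=(0.4030,0.9152)
member 1 (0-2): L=6.7180, (cx,cy)=(1.0000,0.0000)
member 2 (1-2): L=8.1953, (cx,cy)=(0.4201,-0.9075)
member 3 (1-3): L=6.3250, (cx,cy)=(1.0000,-0.0003)
member 4 (2-3): L=7.9740, (cx,cy)=(0.3614,0.9324)
solve A·x = −loads:
  F[0-1] = -774.7660 N (compression)
  F[0-2] = -679.0045 N (compression)
  F[1-2] = +52.6337 N (tension)
  F[1-3] = -455.8379 N (compression)
  F[2-3] = -1817.5148 N (compression)
  Rx@0 = +991.2500 N
  Ry@0 = +709.0594 N
  Ry@2 = +1646.8906 N

-455.838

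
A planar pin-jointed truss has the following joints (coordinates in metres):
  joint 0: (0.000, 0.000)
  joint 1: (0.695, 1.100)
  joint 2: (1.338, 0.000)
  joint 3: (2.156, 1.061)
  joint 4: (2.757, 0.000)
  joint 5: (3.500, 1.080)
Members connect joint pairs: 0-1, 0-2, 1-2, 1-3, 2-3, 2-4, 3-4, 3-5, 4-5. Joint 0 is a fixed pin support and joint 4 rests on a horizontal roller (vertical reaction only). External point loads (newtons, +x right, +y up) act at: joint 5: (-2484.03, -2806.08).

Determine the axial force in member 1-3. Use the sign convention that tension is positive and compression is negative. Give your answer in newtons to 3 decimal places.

-268.036

N=6 nodes, M=9 members, R=3 reactions → 2N=12, M+R=12
member 0 (0-1): L=1.3012, (cx,cy)=(0.5341,0.8454)
member 1 (0-2): L=1.3380, (cx,cy)=(1.0000,0.0000)
member 2 (1-2): L=1.2741, (cx,cy)=(0.5047,-0.8633)
member 3 (1-3): L=1.4615, (cx,cy)=(0.9996,-0.0267)
member 4 (2-3): L=1.3397, (cx,cy)=(0.6106,0.7920)
member 5 (2-4): L=1.4190, (cx,cy)=(1.0000,0.0000)
member 6 (3-4): L=1.2194, (cx,cy)=(0.4929,-0.8701)
member 7 (3-5): L=1.3441, (cx,cy)=(0.9999,0.0141)
member 8 (4-5): L=1.3109, (cx,cy)=(0.5668,0.8239)
solve A·x = −loads:
  F[0-1] = -256.4977 N (compression)
  F[0-2] = -2347.0249 N (compression)
  F[1-2] = +259.4567 N (tension)
  F[1-3] = -268.0358 N (compression)
  F[2-3] = -282.8371 N (compression)
  F[2-4] = -2043.3961 N (compression)
  F[3-4] = +240.1324 N (tension)
  F[3-5] = -559.0433 N (compression)
  F[4-5] = -3396.4080 N (compression)
  Rx@0 = +2484.0300 N
  Ry@0 = +216.8426 N
  Ry@4 = +2589.2374 N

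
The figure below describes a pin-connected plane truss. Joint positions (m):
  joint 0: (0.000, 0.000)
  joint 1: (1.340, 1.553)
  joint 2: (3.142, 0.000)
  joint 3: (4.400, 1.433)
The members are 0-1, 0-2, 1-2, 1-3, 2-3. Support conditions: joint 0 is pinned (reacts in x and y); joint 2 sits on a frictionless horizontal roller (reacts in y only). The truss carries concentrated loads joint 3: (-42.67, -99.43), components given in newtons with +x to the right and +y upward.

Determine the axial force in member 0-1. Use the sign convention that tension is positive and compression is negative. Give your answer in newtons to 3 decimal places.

N=4 nodes, M=5 members, R=3 reactions → 2N=8, M+R=8
member 0 (0-1): L=2.0512, (cx,cy)=(0.6533,0.7571)
member 1 (0-2): L=3.1420, (cx,cy)=(1.0000,0.0000)
member 2 (1-2): L=2.3789, (cx,cy)=(0.7575,-0.6528)
member 3 (1-3): L=3.0624, (cx,cy)=(0.9992,-0.0392)
member 4 (2-3): L=1.9068, (cx,cy)=(0.6597,0.7515)
solve A·x = −loads:
  F[0-1] = +26.8770 N (tension)
  F[0-2] = -60.2281 N (compression)
  F[1-2] = -33.7615 N (compression)
  F[1-3] = +43.1657 N (tension)
  F[2-3] = -130.0573 N (compression)
  Rx@0 = +42.6700 N
  Ry@0 = -20.3491 N
  Ry@2 = +119.7791 N

26.877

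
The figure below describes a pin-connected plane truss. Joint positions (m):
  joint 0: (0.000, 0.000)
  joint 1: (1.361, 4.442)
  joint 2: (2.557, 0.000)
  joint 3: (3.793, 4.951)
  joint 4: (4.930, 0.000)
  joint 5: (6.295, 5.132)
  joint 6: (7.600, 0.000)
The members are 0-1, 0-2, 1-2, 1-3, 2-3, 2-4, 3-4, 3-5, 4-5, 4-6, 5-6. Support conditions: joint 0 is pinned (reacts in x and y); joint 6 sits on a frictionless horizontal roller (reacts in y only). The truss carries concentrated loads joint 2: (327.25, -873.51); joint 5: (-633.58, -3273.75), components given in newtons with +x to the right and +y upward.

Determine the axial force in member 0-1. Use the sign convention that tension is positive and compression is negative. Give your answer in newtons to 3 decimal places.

N=7 nodes, M=11 members, R=3 reactions → 2N=14, M+R=14
member 0 (0-1): L=4.6458, (cx,cy)=(0.2930,0.9561)
member 1 (0-2): L=2.5570, (cx,cy)=(1.0000,0.0000)
member 2 (1-2): L=4.6002, (cx,cy)=(0.2600,-0.9656)
member 3 (1-3): L=2.4847, (cx,cy)=(0.9788,0.2049)
member 4 (2-3): L=5.1029, (cx,cy)=(0.2422,0.9702)
member 5 (2-4): L=2.3730, (cx,cy)=(1.0000,0.0000)
member 6 (3-4): L=5.0799, (cx,cy)=(0.2238,-0.9746)
member 7 (3-5): L=2.5085, (cx,cy)=(0.9974,0.0722)
member 8 (4-5): L=5.3104, (cx,cy)=(0.2570,0.9664)
member 9 (4-6): L=2.6700, (cx,cy)=(1.0000,0.0000)
member 10 (5-6): L=5.2953, (cx,cy)=(0.2464,-0.9692)
solve A·x = −loads:
  F[0-1] = -1641.6122 N (compression)
  F[0-2] = +174.5823 N (tension)
  F[1-2] = +1440.1004 N (tension)
  F[1-3] = -873.8550 N (compression)
  F[2-3] = -532.9368 N (compression)
  F[2-4] = +350.8268 N (tension)
  F[3-4] = +630.6548 N (tension)
  F[3-5] = -1128.5041 N (compression)
  F[4-5] = -636.0250 N (compression)
  F[4-6] = +655.4674 N (tension)
  F[5-6] = -2659.7026 N (compression)
  Rx@0 = +306.3300 N
  Ry@0 = +1569.5904 N
  Ry@6 = +2577.6696 N

-1641.612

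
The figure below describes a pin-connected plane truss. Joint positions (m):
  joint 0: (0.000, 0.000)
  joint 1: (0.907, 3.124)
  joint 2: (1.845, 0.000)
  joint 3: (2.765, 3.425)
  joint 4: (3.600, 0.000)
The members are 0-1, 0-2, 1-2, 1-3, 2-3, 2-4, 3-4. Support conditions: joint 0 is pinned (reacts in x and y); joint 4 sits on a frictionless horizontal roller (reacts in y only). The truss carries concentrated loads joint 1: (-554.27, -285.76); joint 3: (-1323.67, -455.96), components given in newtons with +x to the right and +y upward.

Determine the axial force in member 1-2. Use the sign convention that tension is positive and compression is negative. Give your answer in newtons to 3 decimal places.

N=5 nodes, M=7 members, R=3 reactions → 2N=10, M+R=10
member 0 (0-1): L=3.2530, (cx,cy)=(0.2788,0.9603)
member 1 (0-2): L=1.8450, (cx,cy)=(1.0000,0.0000)
member 2 (1-2): L=3.2618, (cx,cy)=(0.2876,-0.9578)
member 3 (1-3): L=1.8822, (cx,cy)=(0.9871,0.1599)
member 4 (2-3): L=3.5464, (cx,cy)=(0.2594,0.9658)
member 5 (2-4): L=1.7550, (cx,cy)=(1.0000,0.0000)
member 6 (3-4): L=3.5253, (cx,cy)=(0.2369,-0.9715)
solve A·x = −loads:
  F[0-1] = -2144.8885 N (compression)
  F[0-2] = -1279.9036 N (compression)
  F[1-2] = +1759.3332 N (tension)
  F[1-3] = -556.8696 N (compression)
  F[2-3] = -1744.7477 N (compression)
  F[2-4] = -321.3494 N (compression)
  F[3-4] = +1356.7163 N (tension)
  Rx@0 = +1877.9400 N
  Ry@0 = +2059.8299 N
  Ry@4 = -1318.1099 N

1759.333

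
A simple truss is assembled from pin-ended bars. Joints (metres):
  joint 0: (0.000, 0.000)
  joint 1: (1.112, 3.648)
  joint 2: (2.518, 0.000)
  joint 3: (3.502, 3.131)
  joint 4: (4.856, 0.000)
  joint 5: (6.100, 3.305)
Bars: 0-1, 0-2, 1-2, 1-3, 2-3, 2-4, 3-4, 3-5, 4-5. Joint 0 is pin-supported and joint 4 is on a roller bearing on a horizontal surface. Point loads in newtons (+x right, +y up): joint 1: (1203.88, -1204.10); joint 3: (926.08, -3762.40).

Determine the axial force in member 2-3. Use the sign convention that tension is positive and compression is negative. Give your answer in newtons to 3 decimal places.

N=6 nodes, M=9 members, R=3 reactions → 2N=12, M+R=12
member 0 (0-1): L=3.8137, (cx,cy)=(0.2916,0.9565)
member 1 (0-2): L=2.5180, (cx,cy)=(1.0000,0.0000)
member 2 (1-2): L=3.9096, (cx,cy)=(0.3596,-0.9331)
member 3 (1-3): L=2.4453, (cx,cy)=(0.9774,-0.2114)
member 4 (2-3): L=3.2820, (cx,cy)=(0.2998,0.9540)
member 5 (2-4): L=2.3380, (cx,cy)=(1.0000,0.0000)
member 6 (3-4): L=3.4112, (cx,cy)=(0.3969,-0.9179)
member 7 (3-5): L=2.6038, (cx,cy)=(0.9978,0.0668)
member 8 (4-5): L=3.5314, (cx,cy)=(0.3523,0.9359)
solve A·x = −loads:
  F[0-1] = -497.5530 N (compression)
  F[0-2] = +2275.0360 N (tension)
  F[1-2] = -510.1878 N (compression)
  F[1-3] = -1192.4336 N (compression)
  F[2-3] = +499.0100 N (tension)
  F[2-4] = +1941.9445 N (tension)
  F[3-4] = -4892.4782 N (compression)
  F[3-5] = +0.0000 N (tension)
  F[4-5] = -0.0000 N (compression)
  Rx@0 = -2129.9600 N
  Ry@0 = +475.9327 N
  Ry@4 = +4490.5673 N

499.010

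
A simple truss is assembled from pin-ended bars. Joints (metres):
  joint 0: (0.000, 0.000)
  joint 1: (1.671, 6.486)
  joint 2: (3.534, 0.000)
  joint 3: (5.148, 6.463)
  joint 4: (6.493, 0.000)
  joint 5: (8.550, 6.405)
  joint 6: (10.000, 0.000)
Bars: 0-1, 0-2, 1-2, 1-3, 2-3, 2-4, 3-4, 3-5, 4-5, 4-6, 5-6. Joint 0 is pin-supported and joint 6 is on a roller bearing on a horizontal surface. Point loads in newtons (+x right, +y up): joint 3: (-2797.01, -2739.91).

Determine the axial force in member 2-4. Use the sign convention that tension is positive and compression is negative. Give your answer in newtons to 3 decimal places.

-298.193

N=7 nodes, M=11 members, R=3 reactions → 2N=14, M+R=14
member 0 (0-1): L=6.6978, (cx,cy)=(0.2495,0.9684)
member 1 (0-2): L=3.5340, (cx,cy)=(1.0000,0.0000)
member 2 (1-2): L=6.7483, (cx,cy)=(0.2761,-0.9611)
member 3 (1-3): L=3.4771, (cx,cy)=(1.0000,-0.0066)
member 4 (2-3): L=6.6615, (cx,cy)=(0.2423,0.9702)
member 5 (2-4): L=2.9590, (cx,cy)=(1.0000,0.0000)
member 6 (3-4): L=6.6015, (cx,cy)=(0.2037,-0.9790)
member 7 (3-5): L=3.4025, (cx,cy)=(0.9999,-0.0170)
member 8 (4-5): L=6.7272, (cx,cy)=(0.3058,0.9521)
member 9 (4-6): L=3.5070, (cx,cy)=(1.0000,0.0000)
member 10 (5-6): L=6.5671, (cx,cy)=(0.2208,-0.9753)
solve A·x = −loads:
  F[0-1] = -3239.5510 N (compression)
  F[0-2] = -1988.7901 N (compression)
  F[1-2] = +3275.7451 N (tension)
  F[1-3] = -1712.5966 N (compression)
  F[2-3] = -3245.1313 N (compression)
  F[2-4] = -298.1933 N (compression)
  F[3-4] = +401.9452 N (tension)
  F[3-5] = +216.3314 N (tension)
  F[4-5] = -413.3100 N (compression)
  F[4-6] = -89.9208 N (compression)
  F[5-6] = +407.2531 N (tension)
  Rx@0 = +2797.0100 N
  Ry@0 = +3137.1119 N
  Ry@6 = -397.2019 N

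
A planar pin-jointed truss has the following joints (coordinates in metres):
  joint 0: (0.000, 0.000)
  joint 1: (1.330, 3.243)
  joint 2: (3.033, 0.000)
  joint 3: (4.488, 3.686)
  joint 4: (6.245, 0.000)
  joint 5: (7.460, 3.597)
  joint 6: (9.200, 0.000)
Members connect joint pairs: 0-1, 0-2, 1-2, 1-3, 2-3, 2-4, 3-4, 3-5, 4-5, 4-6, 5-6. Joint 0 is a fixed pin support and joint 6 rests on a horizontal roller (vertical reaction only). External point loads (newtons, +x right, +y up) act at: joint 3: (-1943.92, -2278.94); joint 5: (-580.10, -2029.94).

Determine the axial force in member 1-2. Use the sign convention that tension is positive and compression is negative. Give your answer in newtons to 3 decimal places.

N=7 nodes, M=11 members, R=3 reactions → 2N=14, M+R=14
member 0 (0-1): L=3.5051, (cx,cy)=(0.3794,0.9252)
member 1 (0-2): L=3.0330, (cx,cy)=(1.0000,0.0000)
member 2 (1-2): L=3.6630, (cx,cy)=(0.4649,-0.8854)
member 3 (1-3): L=3.1889, (cx,cy)=(0.9903,0.1389)
member 4 (2-3): L=3.9628, (cx,cy)=(0.3672,0.9302)
member 5 (2-4): L=3.2120, (cx,cy)=(1.0000,0.0000)
member 6 (3-4): L=4.0833, (cx,cy)=(0.4303,-0.9027)
member 7 (3-5): L=2.9733, (cx,cy)=(0.9996,-0.0299)
member 8 (4-5): L=3.7967, (cx,cy)=(0.3200,0.9474)
member 9 (4-6): L=2.9550, (cx,cy)=(1.0000,0.0000)
member 10 (5-6): L=3.9957, (cx,cy)=(0.4355,-0.9002)
solve A·x = −loads:
  F[0-1] = -2763.4439 N (compression)
  F[0-2] = -1475.4488 N (compression)
  F[1-2] = +2534.9940 N (tension)
  F[1-3] = -2248.9592 N (compression)
  F[2-3] = -2412.8847 N (compression)
  F[2-4] = +589.0634 N (tension)
  F[3-4] = +351.5943 N (tension)
  F[3-5] = -1321.0412 N (compression)
  F[4-5] = -334.9988 N (compression)
  F[4-6] = +847.5550 N (tension)
  F[5-6] = -1946.3315 N (compression)
  Rx@0 = +2524.0200 N
  Ry@0 = +2556.7793 N
  Ry@6 = +1752.1007 N

2534.994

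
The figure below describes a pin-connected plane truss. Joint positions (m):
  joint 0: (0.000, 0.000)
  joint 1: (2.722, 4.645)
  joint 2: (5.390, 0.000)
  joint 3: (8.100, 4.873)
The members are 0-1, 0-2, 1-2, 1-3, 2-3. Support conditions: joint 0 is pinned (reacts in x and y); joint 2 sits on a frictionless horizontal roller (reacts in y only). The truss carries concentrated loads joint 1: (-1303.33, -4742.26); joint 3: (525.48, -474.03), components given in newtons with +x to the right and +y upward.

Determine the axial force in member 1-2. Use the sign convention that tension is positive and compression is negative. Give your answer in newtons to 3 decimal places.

-2249.756

N=4 nodes, M=5 members, R=3 reactions → 2N=8, M+R=8
member 0 (0-1): L=5.3838, (cx,cy)=(0.5056,0.8628)
member 1 (0-2): L=5.3900, (cx,cy)=(1.0000,0.0000)
member 2 (1-2): L=5.3567, (cx,cy)=(0.4981,-0.8671)
member 3 (1-3): L=5.3828, (cx,cy)=(0.9991,0.0424)
member 4 (2-3): L=5.5759, (cx,cy)=(0.4860,0.8739)
solve A·x = −loads:
  F[0-1] = -3195.6813 N (compression)
  F[0-2] = +837.8570 N (tension)
  F[1-2] = -2249.7563 N (compression)
  F[1-3] = +808.8799 N (tension)
  F[2-3] = -581.6055 N (compression)
  Rx@0 = +777.8500 N
  Ry@0 = +2757.1488 N
  Ry@2 = +2459.1412 N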